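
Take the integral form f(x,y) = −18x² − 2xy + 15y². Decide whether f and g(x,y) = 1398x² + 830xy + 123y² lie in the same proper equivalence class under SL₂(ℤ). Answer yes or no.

D₁ = 1084, D₂ = 1084
river cycle of f (length 24): (15, 32, -1), (-1, 32, 15), (15, 28, -5), (-5, 32, 3), (3, 28, -25), (-25, 22, 6), (6, 26, -17), (-17, 8, 15), (15, 22, -10), (-10, 18, 19), … (14 more)
river cycle of g (length 24): (15, 32, -1), (-1, 32, 15), (15, 28, -5), (-5, 32, 3), (3, 28, -25), (-25, 22, 6), (6, 26, -17), (-17, 8, 15), (15, 22, -10), (-10, 18, 19), … (14 more)
cycles coincide ⇒ equivalent

yes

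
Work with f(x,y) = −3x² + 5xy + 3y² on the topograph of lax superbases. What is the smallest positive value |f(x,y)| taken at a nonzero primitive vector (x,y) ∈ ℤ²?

river: ρ → (3,7,-1)
river: ρ → (-1,7,3)
river: ρ → (3,5,-3)
river: ρ → (-3,7,1)
river: ρ → (1,7,-3)
river: ρ → (-3,5,3)
closes: descent 0, river 6
min |a| on river = 1

1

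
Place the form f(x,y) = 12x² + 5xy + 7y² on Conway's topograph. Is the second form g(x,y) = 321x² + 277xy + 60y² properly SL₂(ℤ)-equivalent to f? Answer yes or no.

D₁ = -311, D₂ = -311
f: flip: (12,5,7)→(7,-5,12)
f: reduced (well bottom): (7,-5,12) with a≤c, −a<b≤a
g: flip: (321,277,60)→(60,-277,321)
g: translate: b→-37 (≡-277 mod 120), so (60,-277,321)→(60,-37,7)
g: flip: (60,-37,7)→(7,37,60)
g: translate: b→-5 (≡37 mod 14), so (7,37,60)→(7,-5,12)
g: reduced (well bottom): (7,-5,12) with a≤c, −a<b≤a
reduced forms (7, -5, 12) vs (7, -5, 12) ⇒ equivalent

yes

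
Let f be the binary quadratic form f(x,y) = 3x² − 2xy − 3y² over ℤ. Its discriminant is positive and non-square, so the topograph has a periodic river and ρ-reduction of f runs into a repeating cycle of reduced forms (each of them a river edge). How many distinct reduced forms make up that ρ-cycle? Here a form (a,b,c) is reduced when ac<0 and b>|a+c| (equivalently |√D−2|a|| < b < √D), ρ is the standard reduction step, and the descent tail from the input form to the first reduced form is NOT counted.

D = 40, ⌊√D⌋ = 6
descent: ρ → (-3,2,3)  [lands on river]
river: ρ → (3,4,-2)
river: ρ → (-2,4,3)
river: ρ → (3,2,-3)
river: ρ → (-3,4,2)
river: ρ → (2,4,-3)
ρ-cycle length = 6 (tail of 1 descent step not counted)

6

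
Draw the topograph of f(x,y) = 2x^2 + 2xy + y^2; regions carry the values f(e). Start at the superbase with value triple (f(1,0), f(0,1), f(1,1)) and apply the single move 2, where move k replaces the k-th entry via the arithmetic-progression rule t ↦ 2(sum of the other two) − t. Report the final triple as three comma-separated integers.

start (2,1,5) = (f(1,0),f(0,1),f(1,1))
replace slot 2: 2·(2+5) − 1 = 13 → (2,13,5)

2,13,5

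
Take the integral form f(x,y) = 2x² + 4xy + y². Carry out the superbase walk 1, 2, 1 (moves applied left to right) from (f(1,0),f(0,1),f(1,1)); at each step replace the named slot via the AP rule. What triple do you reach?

start (2,1,7) = (f(1,0),f(0,1),f(1,1))
replace slot 1: 2·(1+7) − 2 = 14 → (14,1,7)
replace slot 2: 2·(14+7) − 1 = 41 → (14,41,7)
replace slot 1: 2·(41+7) − 14 = 82 → (82,41,7)

82,41,7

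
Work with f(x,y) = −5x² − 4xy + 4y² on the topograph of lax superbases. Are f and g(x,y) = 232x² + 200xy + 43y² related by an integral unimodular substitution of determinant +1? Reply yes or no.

D₁ = 96, D₂ = 96
river cycle of f (length 4): (4, 4, -5), (-5, 6, 3), (3, 6, -5), (-5, 4, 4)
river cycle of g (length 4): (4, 4, -5), (-5, 6, 3), (3, 6, -5), (-5, 4, 4)
cycles coincide ⇒ equivalent

yes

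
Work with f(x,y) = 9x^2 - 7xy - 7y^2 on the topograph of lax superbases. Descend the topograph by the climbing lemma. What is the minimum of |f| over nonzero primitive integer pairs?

descent: ρ → (-7,7,9)  [lands on river]
river: ρ → (9,11,-5)
river: ρ → (-5,9,11)
river: ρ → (11,13,-3)
river: ρ → (-3,17,1)
river: ρ → (1,17,-3)
river: ρ → (-3,13,11)
river: ρ → (11,9,-5)
river: ρ → (-5,11,9)
river: ρ → (9,7,-7)
closes: descent 1, river 10
min |a| on river = 1

1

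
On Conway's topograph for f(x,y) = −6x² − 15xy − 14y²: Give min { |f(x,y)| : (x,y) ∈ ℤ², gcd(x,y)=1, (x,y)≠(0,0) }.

translate: b→3 (≡15 mod 12), so (6,15,14)→(6,3,5)
flip: (6,3,5)→(5,-3,6)
reduced (well bottom): (5,-3,6) with a≤c, −a<b≤a
well minimum |f| = |-5| = 5 (negative-definite)

5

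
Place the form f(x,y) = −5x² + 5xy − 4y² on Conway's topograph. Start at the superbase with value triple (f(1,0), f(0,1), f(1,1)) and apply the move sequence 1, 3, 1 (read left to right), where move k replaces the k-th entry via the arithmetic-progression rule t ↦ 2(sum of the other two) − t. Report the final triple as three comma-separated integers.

start (-5,-4,-4) = (f(1,0),f(0,1),f(1,1))
replace slot 1: 2·((-4)+(-4)) − (-5) = -11 → (-11,-4,-4)
replace slot 3: 2·((-11)+(-4)) − (-4) = -26 → (-11,-4,-26)
replace slot 1: 2·((-4)+(-26)) − (-11) = -49 → (-49,-4,-26)

-49,-4,-26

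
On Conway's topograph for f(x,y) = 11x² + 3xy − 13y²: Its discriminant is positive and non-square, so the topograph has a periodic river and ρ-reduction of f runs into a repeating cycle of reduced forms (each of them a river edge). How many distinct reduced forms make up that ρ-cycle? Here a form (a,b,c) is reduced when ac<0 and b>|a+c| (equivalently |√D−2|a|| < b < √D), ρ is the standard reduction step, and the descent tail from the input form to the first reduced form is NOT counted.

D = 581, ⌊√D⌋ = 24
river: ρ → (-13,23,1)
river: ρ → (1,23,-13)
river: ρ → (-13,3,11)
river: ρ → (11,19,-5)
river: ρ → (-5,21,7)
river: ρ → (7,21,-5)
river: ρ → (-5,19,11)
river: ρ → (11,3,-13)
ρ-cycle length = 8 (tail of 0 descent steps not counted)

8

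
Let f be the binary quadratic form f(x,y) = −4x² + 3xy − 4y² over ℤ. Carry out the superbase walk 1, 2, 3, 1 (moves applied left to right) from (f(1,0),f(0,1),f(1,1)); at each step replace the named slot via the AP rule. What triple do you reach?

start (-4,-4,-5) = (f(1,0),f(0,1),f(1,1))
replace slot 1: 2·((-4)+(-5)) − (-4) = -14 → (-14,-4,-5)
replace slot 2: 2·((-14)+(-5)) − (-4) = -34 → (-14,-34,-5)
replace slot 3: 2·((-14)+(-34)) − (-5) = -91 → (-14,-34,-91)
replace slot 1: 2·((-34)+(-91)) − (-14) = -236 → (-236,-34,-91)

-236,-34,-91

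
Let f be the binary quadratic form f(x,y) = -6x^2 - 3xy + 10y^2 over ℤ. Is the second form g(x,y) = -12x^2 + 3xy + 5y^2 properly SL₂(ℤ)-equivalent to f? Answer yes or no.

D₁ = 249, D₂ = 249
river cycle of f (length 16): (-6, 9, 7), (7, 5, -8), (-8, 11, 4), (4, 13, -5), (-5, 7, 10), (10, 13, -2), (-2, 15, 3), (3, 15, -2), (-2, 13, 10), (10, 7, -5), … (6 more)
river cycle of g (length 16): (5, 7, -10), (-10, 13, 2), (2, 15, -3), (-3, 15, 2), (2, 13, -10), (-10, 7, 5), (5, 13, -4), (-4, 11, 8), (8, 5, -7), (-7, 9, 6), … (6 more)
cycles differ ⇒ inequivalent

no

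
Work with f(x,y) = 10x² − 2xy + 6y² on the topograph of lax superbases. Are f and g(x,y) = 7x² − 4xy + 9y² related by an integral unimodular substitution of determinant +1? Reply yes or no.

D₁ = -236, D₂ = -236
f: flip: (10,-2,6)→(6,2,10)
f: reduced (well bottom): (6,2,10) with a≤c, −a<b≤a
g: reduced (well bottom): (7,-4,9) with a≤c, −a<b≤a
reduced forms (6, 2, 10) vs (7, -4, 9) ⇒ inequivalent

no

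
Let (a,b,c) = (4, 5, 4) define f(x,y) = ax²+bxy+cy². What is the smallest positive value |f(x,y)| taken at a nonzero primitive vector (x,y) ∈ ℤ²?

translate: b→-3 (≡5 mod 8), so (4,5,4)→(4,-3,3)
flip: (4,-3,3)→(3,3,4)
reduced (well bottom): (3,3,4) with a≤c, −a<b≤a
well minimum = a = 3

3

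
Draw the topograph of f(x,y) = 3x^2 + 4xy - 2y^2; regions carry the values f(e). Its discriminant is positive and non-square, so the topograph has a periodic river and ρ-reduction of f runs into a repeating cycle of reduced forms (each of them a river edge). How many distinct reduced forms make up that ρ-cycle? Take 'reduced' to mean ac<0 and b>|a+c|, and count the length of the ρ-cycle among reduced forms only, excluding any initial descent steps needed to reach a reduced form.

D = 40, ⌊√D⌋ = 6
river: ρ → (-2,4,3)
river: ρ → (3,2,-3)
river: ρ → (-3,4,2)
river: ρ → (2,4,-3)
river: ρ → (-3,2,3)
river: ρ → (3,4,-2)
ρ-cycle length = 6 (tail of 0 descent steps not counted)

6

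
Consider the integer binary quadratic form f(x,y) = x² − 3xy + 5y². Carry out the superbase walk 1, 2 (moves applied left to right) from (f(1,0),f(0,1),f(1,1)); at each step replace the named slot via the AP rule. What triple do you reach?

start (1,5,3) = (f(1,0),f(0,1),f(1,1))
replace slot 1: 2·(5+3) − 1 = 15 → (15,5,3)
replace slot 2: 2·(15+3) − 5 = 31 → (15,31,3)

15,31,3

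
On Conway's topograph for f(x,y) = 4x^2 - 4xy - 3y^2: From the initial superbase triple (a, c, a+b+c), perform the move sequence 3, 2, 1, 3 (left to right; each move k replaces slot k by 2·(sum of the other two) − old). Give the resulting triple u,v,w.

start (4,-3,-3) = (f(1,0),f(0,1),f(1,1))
replace slot 3: 2·(4+(-3)) − (-3) = 5 → (4,-3,5)
replace slot 2: 2·(4+5) − (-3) = 21 → (4,21,5)
replace slot 1: 2·(21+5) − 4 = 48 → (48,21,5)
replace slot 3: 2·(48+21) − 5 = 133 → (48,21,133)

48,21,133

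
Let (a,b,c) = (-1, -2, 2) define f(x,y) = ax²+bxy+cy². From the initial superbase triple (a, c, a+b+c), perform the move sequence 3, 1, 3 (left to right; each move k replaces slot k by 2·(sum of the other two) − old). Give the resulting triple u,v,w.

start (-1,2,-1) = (f(1,0),f(0,1),f(1,1))
replace slot 3: 2·((-1)+2) − (-1) = 3 → (-1,2,3)
replace slot 1: 2·(2+3) − (-1) = 11 → (11,2,3)
replace slot 3: 2·(11+2) − 3 = 23 → (11,2,23)

11,2,23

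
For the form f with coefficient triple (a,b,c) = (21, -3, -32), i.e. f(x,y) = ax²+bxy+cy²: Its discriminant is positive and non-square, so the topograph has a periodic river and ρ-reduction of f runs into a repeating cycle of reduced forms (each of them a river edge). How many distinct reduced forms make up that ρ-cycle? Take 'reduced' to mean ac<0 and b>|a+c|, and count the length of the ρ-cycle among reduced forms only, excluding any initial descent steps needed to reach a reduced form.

D = 2697, ⌊√D⌋ = 51
descent: ρ → (-32,3,21)
descent: ρ → (21,39,-14)  [lands on river]
river: ρ → (-14,45,12)
river: ρ → (12,51,-2)
river: ρ → (-2,49,37)
river: ρ → (37,25,-14)
river: ρ → (-14,31,31)
river: ρ → (31,31,-14)
river: ρ → (-14,25,37)
river: ρ → (37,49,-2)
river: ρ → (-2,51,12)
river: ρ → (12,45,-14)
river: ρ → (-14,39,21)
river: ρ → (21,45,-8)
river: ρ → (-8,51,3)
river: ρ → (3,51,-8)
river: ρ → (-8,45,21)
ρ-cycle length = 16 (tail of 2 descent steps not counted)

16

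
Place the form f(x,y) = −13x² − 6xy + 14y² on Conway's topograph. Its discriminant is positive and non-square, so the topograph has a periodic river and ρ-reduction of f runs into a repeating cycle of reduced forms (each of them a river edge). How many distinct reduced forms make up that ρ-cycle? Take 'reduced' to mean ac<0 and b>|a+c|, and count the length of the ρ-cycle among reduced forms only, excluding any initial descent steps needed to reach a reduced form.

D = 764, ⌊√D⌋ = 27
descent: ρ → (14,6,-13)  [lands on river]
river: ρ → (-13,20,7)
river: ρ → (7,22,-10)
river: ρ → (-10,18,11)
river: ρ → (11,26,-2)
river: ρ → (-2,26,11)
river: ρ → (11,18,-10)
river: ρ → (-10,22,7)
river: ρ → (7,20,-13)
river: ρ → (-13,6,14)
river: ρ → (14,22,-5)
river: ρ → (-5,18,22)
river: ρ → (22,26,-1)
river: ρ → (-1,26,22)
river: ρ → (22,18,-5)
river: ρ → (-5,22,14)
ρ-cycle length = 16 (tail of 1 descent step not counted)

16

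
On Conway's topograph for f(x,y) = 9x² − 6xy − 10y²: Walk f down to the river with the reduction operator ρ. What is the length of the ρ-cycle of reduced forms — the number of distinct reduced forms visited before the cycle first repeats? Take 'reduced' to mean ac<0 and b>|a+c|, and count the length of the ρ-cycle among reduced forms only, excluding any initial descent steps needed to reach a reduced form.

D = 396, ⌊√D⌋ = 19
descent: ρ → (-10,6,9)  [lands on river]
river: ρ → (9,12,-7)
river: ρ → (-7,16,5)
river: ρ → (5,14,-10)
ρ-cycle length = 4 (tail of 1 descent step not counted)

4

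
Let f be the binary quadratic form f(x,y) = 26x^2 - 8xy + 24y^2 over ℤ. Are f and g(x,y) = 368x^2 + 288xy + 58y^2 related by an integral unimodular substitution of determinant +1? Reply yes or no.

D₁ = -2432, D₂ = -2432
f: flip: (26,-8,24)→(24,8,26)
f: reduced (well bottom): (24,8,26) with a≤c, −a<b≤a
g: flip: (368,288,58)→(58,-288,368)
g: translate: b→-56 (≡-288 mod 116), so (58,-288,368)→(58,-56,24)
g: flip: (58,-56,24)→(24,56,58)
g: translate: b→8 (≡56 mod 48), so (24,56,58)→(24,8,26)
g: reduced (well bottom): (24,8,26) with a≤c, −a<b≤a
reduced forms (24, 8, 26) vs (24, 8, 26) ⇒ equivalent

yes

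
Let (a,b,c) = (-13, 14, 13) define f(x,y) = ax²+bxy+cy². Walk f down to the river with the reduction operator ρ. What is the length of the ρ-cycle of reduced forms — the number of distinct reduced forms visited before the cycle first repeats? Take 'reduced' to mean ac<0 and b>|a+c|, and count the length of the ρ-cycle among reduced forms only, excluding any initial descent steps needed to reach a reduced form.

D = 872, ⌊√D⌋ = 29
river: ρ → (13,12,-14)
river: ρ → (-14,16,11)
river: ρ → (11,28,-2)
river: ρ → (-2,28,11)
river: ρ → (11,16,-14)
river: ρ → (-14,12,13)
river: ρ → (13,14,-13)
river: ρ → (-13,12,14)
river: ρ → (14,16,-11)
river: ρ → (-11,28,2)
river: ρ → (2,28,-11)
river: ρ → (-11,16,14)
river: ρ → (14,12,-13)
river: ρ → (-13,14,13)
ρ-cycle length = 14 (tail of 0 descent steps not counted)

14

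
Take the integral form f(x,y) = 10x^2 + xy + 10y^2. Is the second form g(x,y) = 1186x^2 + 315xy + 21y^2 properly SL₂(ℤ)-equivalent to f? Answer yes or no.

D₁ = -399, D₂ = -399
f: reduced (well bottom): (10,1,10) with a≤c, −a<b≤a
g: flip: (1186,315,21)→(21,-315,1186)
g: translate: b→21 (≡-315 mod 42), so (21,-315,1186)→(21,21,10)
g: flip: (21,21,10)→(10,-21,21)
g: translate: b→-1 (≡-21 mod 20), so (10,-21,21)→(10,-1,10)
g: flip: (10,-1,10)→(10,1,10)
g: reduced (well bottom): (10,1,10) with a≤c, −a<b≤a
reduced forms (10, 1, 10) vs (10, 1, 10) ⇒ equivalent

yes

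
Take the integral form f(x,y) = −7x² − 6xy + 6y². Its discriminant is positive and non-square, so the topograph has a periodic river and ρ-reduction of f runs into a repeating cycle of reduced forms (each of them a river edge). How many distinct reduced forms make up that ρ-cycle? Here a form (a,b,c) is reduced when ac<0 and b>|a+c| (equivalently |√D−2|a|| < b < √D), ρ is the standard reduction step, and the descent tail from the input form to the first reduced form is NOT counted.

D = 204, ⌊√D⌋ = 14
descent: ρ → (6,6,-7)  [lands on river]
river: ρ → (-7,8,5)
river: ρ → (5,12,-3)
river: ρ → (-3,12,5)
river: ρ → (5,8,-7)
river: ρ → (-7,6,6)
ρ-cycle length = 6 (tail of 1 descent step not counted)

6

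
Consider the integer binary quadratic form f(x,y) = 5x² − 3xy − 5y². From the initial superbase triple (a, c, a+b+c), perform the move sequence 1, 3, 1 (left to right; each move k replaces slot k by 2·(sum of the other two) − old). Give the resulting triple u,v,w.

start (5,-5,-3) = (f(1,0),f(0,1),f(1,1))
replace slot 1: 2·((-5)+(-3)) − 5 = -21 → (-21,-5,-3)
replace slot 3: 2·((-21)+(-5)) − (-3) = -49 → (-21,-5,-49)
replace slot 1: 2·((-5)+(-49)) − (-21) = -87 → (-87,-5,-49)

-87,-5,-49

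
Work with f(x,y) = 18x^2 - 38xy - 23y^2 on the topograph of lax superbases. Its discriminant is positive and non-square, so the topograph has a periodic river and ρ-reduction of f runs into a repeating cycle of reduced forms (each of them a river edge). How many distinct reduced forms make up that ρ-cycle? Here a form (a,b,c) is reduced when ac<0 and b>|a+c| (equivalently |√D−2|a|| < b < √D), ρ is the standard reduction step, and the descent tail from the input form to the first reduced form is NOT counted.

D = 3100, ⌊√D⌋ = 55
descent: ρ → (-23,38,18)  [lands on river]
river: ρ → (18,34,-27)
river: ρ → (-27,20,25)
river: ρ → (25,30,-22)
river: ρ → (-22,14,33)
river: ρ → (33,52,-3)
river: ρ → (-3,50,50)
river: ρ → (50,50,-3)
river: ρ → (-3,52,33)
river: ρ → (33,14,-22)
river: ρ → (-22,30,25)
river: ρ → (25,20,-27)
river: ρ → (-27,34,18)
river: ρ → (18,38,-23)
river: ρ → (-23,54,2)
river: ρ → (2,54,-23)
ρ-cycle length = 16 (tail of 1 descent step not counted)

16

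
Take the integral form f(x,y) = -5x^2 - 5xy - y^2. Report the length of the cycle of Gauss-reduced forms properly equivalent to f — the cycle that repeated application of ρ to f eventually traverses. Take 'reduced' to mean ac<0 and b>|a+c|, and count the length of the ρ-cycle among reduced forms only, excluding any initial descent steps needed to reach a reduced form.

D = 5, ⌊√D⌋ = 2
descent: ρ → (-1,1,1)  [lands on river]
river: ρ → (1,1,-1)
ρ-cycle length = 2 (tail of 1 descent step not counted)

2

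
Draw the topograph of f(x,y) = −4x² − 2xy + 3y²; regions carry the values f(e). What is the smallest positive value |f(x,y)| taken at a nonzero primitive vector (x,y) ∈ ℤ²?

descent: ρ → (3,2,-4)  [lands on river]
river: ρ → (-4,6,1)
river: ρ → (1,6,-4)
river: ρ → (-4,2,3)
river: ρ → (3,4,-3)
river: ρ → (-3,2,4)
river: ρ → (4,6,-1)
river: ρ → (-1,6,4)
river: ρ → (4,2,-3)
river: ρ → (-3,4,3)
closes: descent 1, river 10
min |a| on river = 1

1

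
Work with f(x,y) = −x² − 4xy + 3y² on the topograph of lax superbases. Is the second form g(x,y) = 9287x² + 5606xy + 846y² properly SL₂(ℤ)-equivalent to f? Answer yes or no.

D₁ = 28, D₂ = 28
river cycle of f (length 4): (3, 4, -1), (-1, 4, 3), (3, 2, -2), (-2, 2, 3)
river cycle of g (length 4): (3, 4, -1), (-1, 4, 3), (3, 2, -2), (-2, 2, 3)
cycles coincide ⇒ equivalent

yes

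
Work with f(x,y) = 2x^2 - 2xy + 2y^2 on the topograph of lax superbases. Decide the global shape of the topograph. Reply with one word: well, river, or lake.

D = b²−4ac = (-2)² − 4·2·2 = -12
D < 0 ⇒ definite ⇒ every region one sign ⇒ single well

well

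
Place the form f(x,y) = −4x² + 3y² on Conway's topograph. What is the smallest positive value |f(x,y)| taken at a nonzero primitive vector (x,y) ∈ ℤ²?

descent: ρ → (3,6,-1)  [lands on river]
river: ρ → (-1,6,3)
closes: descent 1, river 2
min |a| on river = 1

1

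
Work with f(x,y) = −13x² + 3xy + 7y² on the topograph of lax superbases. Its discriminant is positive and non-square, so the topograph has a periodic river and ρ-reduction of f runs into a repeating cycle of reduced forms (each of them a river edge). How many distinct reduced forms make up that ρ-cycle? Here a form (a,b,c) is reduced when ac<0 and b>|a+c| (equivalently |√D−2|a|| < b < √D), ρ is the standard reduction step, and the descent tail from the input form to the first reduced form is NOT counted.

D = 373, ⌊√D⌋ = 19
descent: ρ → (7,11,-9)  [lands on river]
river: ρ → (-9,7,9)
river: ρ → (9,11,-7)
river: ρ → (-7,17,3)
river: ρ → (3,19,-1)
river: ρ → (-1,19,3)
river: ρ → (3,17,-7)
river: ρ → (-7,11,9)
river: ρ → (9,7,-9)
river: ρ → (-9,11,7)
river: ρ → (7,17,-3)
river: ρ → (-3,19,1)
river: ρ → (1,19,-3)
river: ρ → (-3,17,7)
ρ-cycle length = 14 (tail of 1 descent step not counted)

14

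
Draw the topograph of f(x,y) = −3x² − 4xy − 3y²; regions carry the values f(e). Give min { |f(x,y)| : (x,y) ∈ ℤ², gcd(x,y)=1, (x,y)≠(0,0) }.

translate: b→-2 (≡4 mod 6), so (3,4,3)→(3,-2,2)
flip: (3,-2,2)→(2,2,3)
reduced (well bottom): (2,2,3) with a≤c, −a<b≤a
well minimum |f| = |-2| = 2 (negative-definite)

2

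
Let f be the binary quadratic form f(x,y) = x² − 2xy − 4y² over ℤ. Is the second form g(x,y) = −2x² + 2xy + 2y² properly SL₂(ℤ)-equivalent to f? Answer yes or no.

D₁ = 20, D₂ = 20
river cycle of f (length 2): (1, 4, -1), (-1, 4, 1)
river cycle of g (length 2): (2, 2, -2), (-2, 2, 2)
cycles differ ⇒ inequivalent

no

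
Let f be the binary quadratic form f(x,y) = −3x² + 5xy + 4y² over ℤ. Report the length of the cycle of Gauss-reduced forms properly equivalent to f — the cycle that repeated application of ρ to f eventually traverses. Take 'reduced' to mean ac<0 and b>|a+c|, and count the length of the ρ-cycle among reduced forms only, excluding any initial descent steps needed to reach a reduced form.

D = 73, ⌊√D⌋ = 8
river: ρ → (4,3,-4)
river: ρ → (-4,5,3)
river: ρ → (3,7,-2)
river: ρ → (-2,5,6)
river: ρ → (6,7,-1)
river: ρ → (-1,7,6)
river: ρ → (6,5,-2)
river: ρ → (-2,7,3)
river: ρ → (3,5,-4)
river: ρ → (-4,3,4)
river: ρ → (4,5,-3)
river: ρ → (-3,7,2)
river: ρ → (2,5,-6)
river: ρ → (-6,7,1)
river: ρ → (1,7,-6)
river: ρ → (-6,5,2)
river: ρ → (2,7,-3)
river: ρ → (-3,5,4)
ρ-cycle length = 18 (tail of 0 descent steps not counted)

18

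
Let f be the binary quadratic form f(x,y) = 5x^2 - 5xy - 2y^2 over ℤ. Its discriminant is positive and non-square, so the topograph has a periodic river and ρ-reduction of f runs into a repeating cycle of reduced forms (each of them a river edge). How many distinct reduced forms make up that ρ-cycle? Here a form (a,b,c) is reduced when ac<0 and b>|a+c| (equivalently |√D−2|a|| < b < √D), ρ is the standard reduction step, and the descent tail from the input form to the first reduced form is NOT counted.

D = 65, ⌊√D⌋ = 8
descent: ρ → (-2,5,5)  [lands on river]
river: ρ → (5,5,-2)
river: ρ → (-2,7,2)
river: ρ → (2,5,-5)
river: ρ → (-5,5,2)
river: ρ → (2,7,-2)
ρ-cycle length = 6 (tail of 1 descent step not counted)

6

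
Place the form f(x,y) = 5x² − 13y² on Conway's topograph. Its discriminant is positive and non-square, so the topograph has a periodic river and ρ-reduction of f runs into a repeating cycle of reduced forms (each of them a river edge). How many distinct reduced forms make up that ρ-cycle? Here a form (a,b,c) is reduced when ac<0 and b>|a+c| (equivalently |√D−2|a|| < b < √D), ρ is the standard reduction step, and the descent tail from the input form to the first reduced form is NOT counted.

D = 260, ⌊√D⌋ = 16
descent: ρ → (-13,0,5)
descent: ρ → (5,10,-8)  [lands on river]
river: ρ → (-8,6,7)
river: ρ → (7,8,-7)
river: ρ → (-7,6,8)
river: ρ → (8,10,-5)
river: ρ → (-5,10,8)
river: ρ → (8,6,-7)
river: ρ → (-7,8,7)
river: ρ → (7,6,-8)
river: ρ → (-8,10,5)
ρ-cycle length = 10 (tail of 2 descent steps not counted)

10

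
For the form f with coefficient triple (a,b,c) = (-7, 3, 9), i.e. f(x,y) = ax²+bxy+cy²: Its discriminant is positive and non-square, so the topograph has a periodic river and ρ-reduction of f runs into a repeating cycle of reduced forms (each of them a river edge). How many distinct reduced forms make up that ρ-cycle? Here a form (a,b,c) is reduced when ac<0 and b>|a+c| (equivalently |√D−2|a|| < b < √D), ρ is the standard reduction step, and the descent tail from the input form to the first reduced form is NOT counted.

D = 261, ⌊√D⌋ = 16
river: ρ → (9,15,-1)
river: ρ → (-1,15,9)
river: ρ → (9,3,-7)
river: ρ → (-7,11,5)
river: ρ → (5,9,-9)
river: ρ → (-9,9,5)
river: ρ → (5,11,-7)
river: ρ → (-7,3,9)
ρ-cycle length = 8 (tail of 0 descent steps not counted)

8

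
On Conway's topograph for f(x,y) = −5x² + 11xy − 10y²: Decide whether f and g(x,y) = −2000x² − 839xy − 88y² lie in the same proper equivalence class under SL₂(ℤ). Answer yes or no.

D₁ = -79, D₂ = -79
f is negative-definite; reduce −f:
−f: translate: b→-1 (≡-11 mod 10), so (5,-11,10)→(5,-1,4)
−f: flip: (5,-1,4)→(4,1,5)
−f: reduced (well bottom): (4,1,5) with a≤c, −a<b≤a
flip sign back: reduced form of f is (-4,-1,-5)
g is negative-definite; reduce −g:
−g: flip: (2000,839,88)→(88,-839,2000)
−g: translate: b→41 (≡-839 mod 176), so (88,-839,2000)→(88,41,5)
−g: flip: (88,41,5)→(5,-41,88)
−g: translate: b→-1 (≡-41 mod 10), so (5,-41,88)→(5,-1,4)
−g: flip: (5,-1,4)→(4,1,5)
−g: reduced (well bottom): (4,1,5) with a≤c, −a<b≤a
flip sign back: reduced form of g is (-4,-1,-5)
reduced forms (-4, -1, -5) vs (-4, -1, -5) ⇒ equivalent

yes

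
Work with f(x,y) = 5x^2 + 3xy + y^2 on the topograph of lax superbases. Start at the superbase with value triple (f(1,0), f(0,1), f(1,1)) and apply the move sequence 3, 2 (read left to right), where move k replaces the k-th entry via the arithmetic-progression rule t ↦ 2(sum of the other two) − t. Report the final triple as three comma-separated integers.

start (5,1,9) = (f(1,0),f(0,1),f(1,1))
replace slot 3: 2·(5+1) − 9 = 3 → (5,1,3)
replace slot 2: 2·(5+3) − 1 = 15 → (5,15,3)

5,15,3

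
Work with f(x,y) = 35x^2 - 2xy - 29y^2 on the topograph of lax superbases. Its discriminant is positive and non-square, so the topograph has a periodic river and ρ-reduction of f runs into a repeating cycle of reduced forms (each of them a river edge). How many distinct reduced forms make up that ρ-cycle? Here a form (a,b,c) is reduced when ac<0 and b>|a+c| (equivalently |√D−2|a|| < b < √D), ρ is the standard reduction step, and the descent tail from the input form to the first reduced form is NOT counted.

D = 4064, ⌊√D⌋ = 63
descent: ρ → (-29,60,4)  [lands on river]
river: ρ → (4,60,-29)
river: ρ → (-29,56,8)
river: ρ → (8,56,-29)
ρ-cycle length = 4 (tail of 1 descent step not counted)

4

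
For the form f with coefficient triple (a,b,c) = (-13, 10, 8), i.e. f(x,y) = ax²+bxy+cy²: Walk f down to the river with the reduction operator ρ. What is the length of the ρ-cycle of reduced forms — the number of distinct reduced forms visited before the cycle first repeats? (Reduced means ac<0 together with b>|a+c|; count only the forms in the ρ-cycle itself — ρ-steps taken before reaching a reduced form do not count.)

D = 516, ⌊√D⌋ = 22
river: ρ → (8,22,-1)
river: ρ → (-1,22,8)
river: ρ → (8,10,-13)
river: ρ → (-13,16,5)
river: ρ → (5,14,-16)
river: ρ → (-16,18,3)
river: ρ → (3,18,-16)
river: ρ → (-16,14,5)
river: ρ → (5,16,-13)
river: ρ → (-13,10,8)
ρ-cycle length = 10 (tail of 0 descent steps not counted)

10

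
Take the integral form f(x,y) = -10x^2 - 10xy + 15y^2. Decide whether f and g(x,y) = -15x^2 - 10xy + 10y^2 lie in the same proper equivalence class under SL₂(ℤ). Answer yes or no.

D₁ = 700, D₂ = 700
river cycle of f (length 4): (15, 10, -10), (-10, 10, 15), (15, 20, -5), (-5, 20, 15)
river cycle of g (length 4): (10, 10, -15), (-15, 20, 5), (5, 20, -15), (-15, 10, 10)
cycles differ ⇒ inequivalent

no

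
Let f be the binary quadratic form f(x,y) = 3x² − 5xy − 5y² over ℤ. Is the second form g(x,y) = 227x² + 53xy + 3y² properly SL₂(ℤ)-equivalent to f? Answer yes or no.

D₁ = 85, D₂ = 85
river cycle of f (length 6): (-5, 5, 3), (3, 7, -3), (-3, 5, 5), (5, 5, -3), (-3, 7, 3), (3, 5, -5)
river cycle of g (length 6): (3, 7, -3), (-3, 5, 5), (5, 5, -3), (-3, 7, 3), (3, 5, -5), (-5, 5, 3)
cycles coincide ⇒ equivalent

yes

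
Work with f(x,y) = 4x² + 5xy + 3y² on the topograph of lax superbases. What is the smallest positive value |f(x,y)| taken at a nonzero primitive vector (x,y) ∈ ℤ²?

translate: b→-3 (≡5 mod 8), so (4,5,3)→(4,-3,2)
flip: (4,-3,2)→(2,3,4)
translate: b→-1 (≡3 mod 4), so (2,3,4)→(2,-1,3)
reduced (well bottom): (2,-1,3) with a≤c, −a<b≤a
well minimum = a = 2

2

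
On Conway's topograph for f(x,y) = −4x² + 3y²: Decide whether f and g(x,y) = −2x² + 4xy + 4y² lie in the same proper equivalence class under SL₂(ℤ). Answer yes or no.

D₁ = 48, D₂ = 48
river cycle of f (length 2): (3, 6, -1), (-1, 6, 3)
river cycle of g (length 2): (4, 4, -2), (-2, 4, 4)
cycles differ ⇒ inequivalent

no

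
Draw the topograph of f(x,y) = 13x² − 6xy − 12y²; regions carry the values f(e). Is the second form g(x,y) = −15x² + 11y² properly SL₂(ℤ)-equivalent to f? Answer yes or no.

D₁ = 660, D₂ = 660
river cycle of f (length 8): (-12, 6, 13), (13, 20, -5), (-5, 20, 13), (13, 6, -12), (-12, 18, 7), (7, 24, -3), (-3, 24, 7), (7, 18, -12)
river cycle of g (length 6): (11, 22, -4), (-4, 18, 21), (21, 24, -1), (-1, 24, 21), (21, 18, -4), (-4, 22, 11)
cycles differ ⇒ inequivalent

no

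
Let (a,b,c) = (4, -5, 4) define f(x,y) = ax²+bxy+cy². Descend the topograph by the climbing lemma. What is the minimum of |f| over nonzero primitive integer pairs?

translate: b→3 (≡-5 mod 8), so (4,-5,4)→(4,3,3)
flip: (4,3,3)→(3,-3,4)
translate: b→3 (≡-3 mod 6), so (3,-3,4)→(3,3,4)
reduced (well bottom): (3,3,4) with a≤c, −a<b≤a
well minimum = a = 3

3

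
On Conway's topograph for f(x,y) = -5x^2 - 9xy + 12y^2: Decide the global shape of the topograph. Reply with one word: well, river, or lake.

D = b²−4ac = (-9)² − 4·(-5)·12 = 321
D > 0 non-square ⇒ indefinite ⇒ periodic river

river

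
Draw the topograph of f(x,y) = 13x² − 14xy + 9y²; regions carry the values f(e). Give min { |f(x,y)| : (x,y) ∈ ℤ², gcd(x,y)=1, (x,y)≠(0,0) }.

translate: b→12 (≡-14 mod 26), so (13,-14,9)→(13,12,8)
flip: (13,12,8)→(8,-12,13)
translate: b→4 (≡-12 mod 16), so (8,-12,13)→(8,4,9)
reduced (well bottom): (8,4,9) with a≤c, −a<b≤a
well minimum = a = 8

8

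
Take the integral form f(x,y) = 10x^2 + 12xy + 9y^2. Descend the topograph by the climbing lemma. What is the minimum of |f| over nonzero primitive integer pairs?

translate: b→-8 (≡12 mod 20), so (10,12,9)→(10,-8,7)
flip: (10,-8,7)→(7,8,10)
translate: b→-6 (≡8 mod 14), so (7,8,10)→(7,-6,9)
reduced (well bottom): (7,-6,9) with a≤c, −a<b≤a
well minimum = a = 7

7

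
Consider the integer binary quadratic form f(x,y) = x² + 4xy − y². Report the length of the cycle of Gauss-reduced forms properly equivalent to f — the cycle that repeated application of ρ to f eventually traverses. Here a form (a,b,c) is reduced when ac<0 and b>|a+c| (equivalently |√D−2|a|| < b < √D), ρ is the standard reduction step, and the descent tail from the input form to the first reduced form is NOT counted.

D = 20, ⌊√D⌋ = 4
river: ρ → (-1,4,1)
river: ρ → (1,4,-1)
ρ-cycle length = 2 (tail of 0 descent steps not counted)

2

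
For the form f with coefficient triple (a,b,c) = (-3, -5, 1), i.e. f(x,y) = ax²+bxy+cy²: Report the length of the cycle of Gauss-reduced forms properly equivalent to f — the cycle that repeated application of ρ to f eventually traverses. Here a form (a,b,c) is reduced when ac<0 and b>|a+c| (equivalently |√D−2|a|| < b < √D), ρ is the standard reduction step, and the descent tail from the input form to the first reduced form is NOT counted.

D = 37, ⌊√D⌋ = 6
descent: ρ → (1,5,-3)  [lands on river]
river: ρ → (-3,1,3)
river: ρ → (3,5,-1)
river: ρ → (-1,5,3)
river: ρ → (3,1,-3)
river: ρ → (-3,5,1)
ρ-cycle length = 6 (tail of 1 descent step not counted)

6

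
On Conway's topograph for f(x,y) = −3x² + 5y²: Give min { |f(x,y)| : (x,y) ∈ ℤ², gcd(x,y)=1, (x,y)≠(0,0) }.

descent: ρ → (5,0,-3)
descent: ρ → (-3,6,2)  [lands on river]
river: ρ → (2,6,-3)
closes: descent 2, river 2
min |a| on river = 2

2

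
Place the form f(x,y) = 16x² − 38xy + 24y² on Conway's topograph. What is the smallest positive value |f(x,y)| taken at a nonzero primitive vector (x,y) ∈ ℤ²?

translate: b→-6 (≡-38 mod 32), so (16,-38,24)→(16,-6,2)
flip: (16,-6,2)→(2,6,16)
translate: b→2 (≡6 mod 4), so (2,6,16)→(2,2,12)
reduced (well bottom): (2,2,12) with a≤c, −a<b≤a
well minimum = a = 2

2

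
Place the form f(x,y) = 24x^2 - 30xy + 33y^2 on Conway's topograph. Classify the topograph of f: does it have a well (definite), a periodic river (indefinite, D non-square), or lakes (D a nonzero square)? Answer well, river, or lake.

D = b²−4ac = (-30)² − 4·24·33 = -2268
D < 0 ⇒ definite ⇒ every region one sign ⇒ single well

well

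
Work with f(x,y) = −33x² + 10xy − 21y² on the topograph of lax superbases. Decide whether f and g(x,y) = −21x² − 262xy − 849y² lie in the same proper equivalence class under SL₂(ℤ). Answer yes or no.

D₁ = -2672, D₂ = -2672
f is negative-definite; reduce −f:
−f: flip: (33,-10,21)→(21,10,33)
−f: reduced (well bottom): (21,10,33) with a≤c, −a<b≤a
flip sign back: reduced form of f is (-21,-10,-33)
g is negative-definite; reduce −g:
−g: translate: b→10 (≡262 mod 42), so (21,262,849)→(21,10,33)
−g: reduced (well bottom): (21,10,33) with a≤c, −a<b≤a
flip sign back: reduced form of g is (-21,-10,-33)
reduced forms (-21, -10, -33) vs (-21, -10, -33) ⇒ equivalent

yes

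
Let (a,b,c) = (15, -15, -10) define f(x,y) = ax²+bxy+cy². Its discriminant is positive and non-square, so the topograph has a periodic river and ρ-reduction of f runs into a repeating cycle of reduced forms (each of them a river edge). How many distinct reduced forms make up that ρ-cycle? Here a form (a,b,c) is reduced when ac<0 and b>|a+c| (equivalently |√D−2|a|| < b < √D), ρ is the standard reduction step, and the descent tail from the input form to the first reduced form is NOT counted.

D = 825, ⌊√D⌋ = 28
descent: ρ → (-10,15,15)  [lands on river]
river: ρ → (15,15,-10)
river: ρ → (-10,25,5)
river: ρ → (5,25,-10)
ρ-cycle length = 4 (tail of 1 descent step not counted)

4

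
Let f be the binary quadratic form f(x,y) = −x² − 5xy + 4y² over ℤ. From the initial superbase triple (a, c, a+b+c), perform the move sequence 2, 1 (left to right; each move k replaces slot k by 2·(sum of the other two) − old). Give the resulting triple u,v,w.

start (-1,4,-2) = (f(1,0),f(0,1),f(1,1))
replace slot 2: 2·((-1)+(-2)) − 4 = -10 → (-1,-10,-2)
replace slot 1: 2·((-10)+(-2)) − (-1) = -23 → (-23,-10,-2)

-23,-10,-2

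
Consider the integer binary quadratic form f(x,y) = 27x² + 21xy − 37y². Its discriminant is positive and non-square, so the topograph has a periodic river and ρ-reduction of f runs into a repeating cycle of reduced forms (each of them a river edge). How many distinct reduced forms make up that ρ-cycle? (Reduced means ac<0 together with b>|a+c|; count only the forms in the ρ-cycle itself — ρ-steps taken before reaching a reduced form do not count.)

D = 4437, ⌊√D⌋ = 66
river: ρ → (-37,53,11)
river: ρ → (11,57,-27)
river: ρ → (-27,51,17)
river: ρ → (17,51,-27)
river: ρ → (-27,57,11)
river: ρ → (11,53,-37)
river: ρ → (-37,21,27)
river: ρ → (27,33,-31)
river: ρ → (-31,29,29)
river: ρ → (29,29,-31)
river: ρ → (-31,33,27)
river: ρ → (27,21,-37)
ρ-cycle length = 12 (tail of 0 descent steps not counted)

12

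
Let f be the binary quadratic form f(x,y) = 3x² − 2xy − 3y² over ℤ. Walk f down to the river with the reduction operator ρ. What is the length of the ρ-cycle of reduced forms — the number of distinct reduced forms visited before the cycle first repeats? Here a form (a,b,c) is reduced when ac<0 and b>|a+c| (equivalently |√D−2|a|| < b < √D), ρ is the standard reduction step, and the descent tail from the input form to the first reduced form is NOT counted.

D = 40, ⌊√D⌋ = 6
descent: ρ → (-3,2,3)  [lands on river]
river: ρ → (3,4,-2)
river: ρ → (-2,4,3)
river: ρ → (3,2,-3)
river: ρ → (-3,4,2)
river: ρ → (2,4,-3)
ρ-cycle length = 6 (tail of 1 descent step not counted)

6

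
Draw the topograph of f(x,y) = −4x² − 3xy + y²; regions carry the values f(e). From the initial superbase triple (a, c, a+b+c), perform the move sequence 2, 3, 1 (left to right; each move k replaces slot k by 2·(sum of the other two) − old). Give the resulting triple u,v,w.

start (-4,1,-6) = (f(1,0),f(0,1),f(1,1))
replace slot 2: 2·((-4)+(-6)) − 1 = -21 → (-4,-21,-6)
replace slot 3: 2·((-4)+(-21)) − (-6) = -44 → (-4,-21,-44)
replace slot 1: 2·((-21)+(-44)) − (-4) = -126 → (-126,-21,-44)

-126,-21,-44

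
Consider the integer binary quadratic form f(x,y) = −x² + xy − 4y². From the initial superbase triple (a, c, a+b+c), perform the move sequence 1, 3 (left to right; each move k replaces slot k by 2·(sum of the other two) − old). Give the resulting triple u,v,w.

start (-1,-4,-4) = (f(1,0),f(0,1),f(1,1))
replace slot 1: 2·((-4)+(-4)) − (-1) = -15 → (-15,-4,-4)
replace slot 3: 2·((-15)+(-4)) − (-4) = -34 → (-15,-4,-34)

-15,-4,-34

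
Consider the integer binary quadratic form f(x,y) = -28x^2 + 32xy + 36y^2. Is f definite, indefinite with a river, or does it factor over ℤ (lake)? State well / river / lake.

D = b²−4ac = 32² − 4·(-28)·36 = 5056
D > 0 non-square ⇒ indefinite ⇒ periodic river

river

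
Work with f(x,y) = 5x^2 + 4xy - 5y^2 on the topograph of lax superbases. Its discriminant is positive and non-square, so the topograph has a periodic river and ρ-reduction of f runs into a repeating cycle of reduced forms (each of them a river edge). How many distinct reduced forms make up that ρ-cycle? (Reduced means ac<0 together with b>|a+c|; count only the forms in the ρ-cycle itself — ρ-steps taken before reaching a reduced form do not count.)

D = 116, ⌊√D⌋ = 10
river: ρ → (-5,6,4)
river: ρ → (4,10,-1)
river: ρ → (-1,10,4)
river: ρ → (4,6,-5)
river: ρ → (-5,4,5)
river: ρ → (5,6,-4)
river: ρ → (-4,10,1)
river: ρ → (1,10,-4)
river: ρ → (-4,6,5)
river: ρ → (5,4,-5)
ρ-cycle length = 10 (tail of 0 descent steps not counted)

10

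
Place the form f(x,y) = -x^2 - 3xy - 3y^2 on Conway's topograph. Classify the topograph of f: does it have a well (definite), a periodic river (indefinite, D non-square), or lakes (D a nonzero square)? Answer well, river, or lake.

D = b²−4ac = (-3)² − 4·(-1)·(-3) = -3
D < 0 ⇒ definite ⇒ every region one sign ⇒ single well

well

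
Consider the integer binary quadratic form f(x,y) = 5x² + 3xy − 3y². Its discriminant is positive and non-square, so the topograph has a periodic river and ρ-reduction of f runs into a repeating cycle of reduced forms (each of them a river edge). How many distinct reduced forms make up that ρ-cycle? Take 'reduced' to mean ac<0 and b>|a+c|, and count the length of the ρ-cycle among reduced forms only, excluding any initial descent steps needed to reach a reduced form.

D = 69, ⌊√D⌋ = 8
river: ρ → (-3,3,5)
river: ρ → (5,7,-1)
river: ρ → (-1,7,5)
river: ρ → (5,3,-3)
ρ-cycle length = 4 (tail of 0 descent steps not counted)

4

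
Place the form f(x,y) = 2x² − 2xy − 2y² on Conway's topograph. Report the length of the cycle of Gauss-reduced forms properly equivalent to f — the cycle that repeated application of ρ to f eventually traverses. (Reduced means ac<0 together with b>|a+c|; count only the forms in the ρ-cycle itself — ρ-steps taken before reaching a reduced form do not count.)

D = 20, ⌊√D⌋ = 4
descent: ρ → (-2,2,2)  [lands on river]
river: ρ → (2,2,-2)
ρ-cycle length = 2 (tail of 1 descent step not counted)

2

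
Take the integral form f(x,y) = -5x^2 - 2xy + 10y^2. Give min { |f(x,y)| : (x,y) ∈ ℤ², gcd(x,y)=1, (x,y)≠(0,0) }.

descent: ρ → (10,2,-5)
descent: ρ → (-5,8,7)  [lands on river]
river: ρ → (7,6,-6)
river: ρ → (-6,6,7)
river: ρ → (7,8,-5)
river: ρ → (-5,12,3)
river: ρ → (3,12,-5)
closes: descent 2, river 6
min |a| on river = 3

3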